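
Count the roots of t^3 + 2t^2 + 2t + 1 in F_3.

Write h(t) = t^3 + 2t^2 + 2t + 1.
Evaluate at each of the 3 elements of F_3:
h(0) = 1; h(1) = 0 → root; h(2) = 0 → root.
Roots: {1, 2}.

2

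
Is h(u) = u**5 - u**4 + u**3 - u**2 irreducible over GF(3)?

No

Check for roots in GF(3): h(0) = 0 → root; h(1) = 0 → root; h(2) = 2.
h(0) = 0, so (u) divides h(u); h is reducible.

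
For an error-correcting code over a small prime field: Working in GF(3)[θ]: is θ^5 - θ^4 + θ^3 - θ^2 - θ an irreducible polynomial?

Write h(θ) = θ^5 - θ^4 + θ^3 - θ^2 - θ.
Check for roots in GF(3): h(0) = 0 → root; h(1) = 2; h(2) = 0 → root.
h(0) = 0, so (θ) divides h(θ); h is reducible.

No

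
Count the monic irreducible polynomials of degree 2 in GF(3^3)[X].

351

x^(27^2) − x is the product of all monic irreducibles of degree dividing 2; Möbius inversion gives N = (1/2) Σ μ(2/d)·27^d.
Divisors of 2: 1, 2; μ(2/d) for each: -1, 1.
Σ = − 27^1 + 27^2 = 702.
N = 702/2 = 351.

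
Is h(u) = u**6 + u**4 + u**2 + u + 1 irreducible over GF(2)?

Yes

Check for roots in GF(2): h(0) = 1; h(1) = 1.
No roots, so no linear factors.
Monic irreducibles of degree 2 over GF(2): u**2 + u + 1.
None of them divide h (all give nonzero remainder).
Monic irreducibles of degree 3 over GF(2): u**3 + u + 1, u**3 + u**2 + 1.
None of them divide h (all give nonzero remainder).
No irreducible factor of degree ≤ 3 exists, so h is irreducible over GF(2).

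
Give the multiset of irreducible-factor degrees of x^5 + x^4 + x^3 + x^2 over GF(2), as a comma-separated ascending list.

1, 1, 1, 1, 1

Write f(x) = x^5 + x^4 + x^3 + x^2.
Roots in GF(2): f(0) = 0 → root; f(1) = 0 → root.
Linear factors from roots: (x), (x + 1).
Complete factorization: f(x) = (x)^2·(x + 1)^3.
Factor degrees with multiplicity: 1 + 1 + 1 + 1 + 1 = 5.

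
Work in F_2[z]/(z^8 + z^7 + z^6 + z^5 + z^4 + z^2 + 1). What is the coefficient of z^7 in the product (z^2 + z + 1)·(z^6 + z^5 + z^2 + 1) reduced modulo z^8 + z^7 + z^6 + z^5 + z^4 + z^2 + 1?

Multiply in F_2[z]: (z^2 + z + 1)·(z^6 + z^5 + z^2 + 1) = z^8 + z^5 + z^4 + z^3 + z + 1.
Reduce using z^8 ≡ z^7 + z^6 + z^5 + z^4 + z^2 + 1 (mod z^8 + z^7 + z^6 + z^5 + z^4 + z^2 + 1).
Reduced: z^7 + z^6 + z^3 + z^2 + z.

1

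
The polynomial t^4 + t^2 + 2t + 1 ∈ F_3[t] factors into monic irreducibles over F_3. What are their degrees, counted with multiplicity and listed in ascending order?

Write f(t) = t^4 + t^2 + 2t + 1.
Roots in F_3: f(0) = 1; f(1) = 2; f(2) = 1.
Complete factorization: f(t) = (t^4 + t^2 + 2t + 1).
Factor degrees with multiplicity: 4 = 4.

4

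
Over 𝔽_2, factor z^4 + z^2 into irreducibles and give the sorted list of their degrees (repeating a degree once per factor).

Write h(z) = z^4 + z^2.
Roots in 𝔽_2: h(0) = 0 → root; h(1) = 0 → root.
Linear factors from roots: (z), (z + 1).
Complete factorization: h(z) = (z)^2·(z + 1)^2.
Factor degrees with multiplicity: 1 + 1 + 1 + 1 = 4.

1, 1, 1, 1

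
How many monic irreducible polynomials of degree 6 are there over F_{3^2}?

88440

Gauss's count: N_{9}(6) = (1/6) Σ_{d|6} μ(6/d)·9^d.
Divisors of 6: 1, 2, 3, 6; μ(6/d) for each: 1, -1, -1, 1.
Σ = 9^1 − 9^2 − 9^3 + 9^6 = 530640.
N = 530640/6 = 88440.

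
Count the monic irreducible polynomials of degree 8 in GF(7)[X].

Gauss's count: N_{7}(8) = (1/8) Σ_{d|8} μ(8/d)·7^d.
Divisors of 8: 1, 2, 4, 8; μ(8/d) for each: 0, 0, -1, 1.
Σ = − 7^4 + 7^8 = 5762400.
N = 5762400/8 = 720300.

720300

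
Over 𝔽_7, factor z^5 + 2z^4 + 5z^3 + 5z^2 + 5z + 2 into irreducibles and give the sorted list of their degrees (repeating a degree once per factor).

Write h(z) = z^5 + 2z^4 + 5z^3 + 5z^2 + 5z + 2.
Linear factors from roots: (z + 4), (z + 2).
Complete factorization: h(z) = (z + 2)·(z + 4)^2·(z^2 + 6z + 4).
Factor degrees with multiplicity: 1 + 1 + 1 + 2 = 5.

1, 1, 1, 2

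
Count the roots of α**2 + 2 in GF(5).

0

Write f(α) = α**2 + 2.
Evaluate at each of the 5 elements of GF(5):
f(0) = 2; f(1) = 3; f(2) = 1; f(3) = 1; f(4) = 3.
No element is a root.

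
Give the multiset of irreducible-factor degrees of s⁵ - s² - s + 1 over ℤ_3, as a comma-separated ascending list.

Write h(s) = s⁵ - s² - s + 1.
Roots in ℤ_3: h(0) = 1; h(1) = 0 → root; h(2) = 0 → root.
Linear factors from roots: (s - 1), (s + 1).
Complete factorization: h(s) = (s - 1)·(s + 1)^2·(s² - s - 1).
Factor degrees with multiplicity: 1 + 1 + 1 + 2 = 5.

1, 1, 1, 2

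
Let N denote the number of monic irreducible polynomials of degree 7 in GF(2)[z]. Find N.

Gauss's count: N_{2}(7) = (1/7) Σ_{d|7} μ(7/d)·2^d.
Divisors of 7: 1, 7; μ(7/d) for each: -1, 1.
Σ = − 2^1 + 2^7 = 126.
N = 126/7 = 18.

18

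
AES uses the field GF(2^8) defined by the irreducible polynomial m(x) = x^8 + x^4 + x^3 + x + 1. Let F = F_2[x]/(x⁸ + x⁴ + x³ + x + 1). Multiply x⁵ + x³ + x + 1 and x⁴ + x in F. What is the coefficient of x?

Multiply in F_2[x]: (x⁵ + x³ + x + 1)·(x⁴ + x) = x⁹ + x⁷ + x⁶ + x⁵ + x² + x.
Reduce using x⁸ ≡ x⁴ + x³ + x + 1 (mod x⁸ + x⁴ + x³ + x + 1).
Reduced: x⁷ + x⁶ + x⁴.

0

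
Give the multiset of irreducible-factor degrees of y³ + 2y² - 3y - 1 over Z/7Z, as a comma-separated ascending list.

Write h(y) = y³ + 2y² - 3y - 1.
Linear factors from roots: (y - 3).
Complete factorization: h(y) = (y - 3)·(y² - 2y - 2).
Factor degrees with multiplicity: 1 + 2 = 3.

1, 2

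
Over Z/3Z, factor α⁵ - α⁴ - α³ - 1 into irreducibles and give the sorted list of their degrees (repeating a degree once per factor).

Write g(α) = α⁵ - α⁴ - α³ - 1.
Roots in Z/3Z: g(0) = 2; g(1) = 1; g(2) = 1.
Complete factorization: g(α) = (α⁵ - α⁴ - α³ - 1).
Factor degrees with multiplicity: 5 = 5.

5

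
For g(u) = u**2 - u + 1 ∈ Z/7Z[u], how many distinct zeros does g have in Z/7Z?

Evaluate at each of the 7 elements of Z/7Z:
g(0) = 1; g(1) = 1; g(2) = 3; g(3) = 0 → root; g(4) = 6; g(5) = 0 → root; g(6) = 3.
Roots: {3, 5}.

2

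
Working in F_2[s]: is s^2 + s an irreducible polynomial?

No

Write f(s) = s^2 + s.
Check for roots in F_2: f(0) = 0 → root; f(1) = 0 → root.
f(0) = 0, so (s) divides f(s); f is reducible.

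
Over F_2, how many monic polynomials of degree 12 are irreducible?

The number of monic irreducibles of degree 12 over GF(2) is (1/12)·Σ_{d∣12} μ(12/d) 2^d.
Divisors of 12: 1, 2, 3, 4, 6, 12; μ(12/d) for each: 0, 1, 0, -1, -1, 1.
Σ = 2^2 − 2^4 − 2^6 + 2^12 = 4020.
N = 4020/12 = 335.

335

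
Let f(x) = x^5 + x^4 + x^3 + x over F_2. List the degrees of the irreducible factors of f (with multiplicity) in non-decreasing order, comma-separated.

Roots in F_2: f(0) = 0 → root; f(1) = 0 → root.
Linear factors from roots: (x), (x + 1).
Complete factorization: f(x) = (x)·(x + 1)·(x^3 + x + 1).
Factor degrees with multiplicity: 1 + 1 + 3 = 5.

1, 1, 3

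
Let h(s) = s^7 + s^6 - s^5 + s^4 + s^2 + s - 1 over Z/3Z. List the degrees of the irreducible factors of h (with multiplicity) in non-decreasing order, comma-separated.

1, 1, 1, 2, 2

Roots in Z/3Z: h(0) = 2; h(1) = 0 → root; h(2) = 1.
Linear factors from roots: (s - 1).
Complete factorization: h(s) = (s - 1)^3·(s^2 - s - 1)^2.
Factor degrees with multiplicity: 1 + 1 + 1 + 2 + 2 = 7.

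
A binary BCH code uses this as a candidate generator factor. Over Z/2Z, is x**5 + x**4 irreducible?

No

Write P(x) = x**5 + x**4.
Check for roots in Z/2Z: P(0) = 0 → root; P(1) = 0 → root.
P(0) = 0, so (x) divides P(x); P is reducible.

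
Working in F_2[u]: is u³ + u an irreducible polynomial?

Write g(u) = u³ + u.
Check for roots in F_2: g(0) = 0 → root; g(1) = 0 → root.
g(0) = 0, so (u) divides g(u); g is reducible.

No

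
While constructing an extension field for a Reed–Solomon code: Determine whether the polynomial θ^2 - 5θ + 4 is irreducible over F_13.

No

Write h(θ) = θ^2 - 5θ + 4.
Check each element of F_13 for a root: h(0)=4, h(1)=0, h(2)=11, h(3)=11, h(4)=0, h(5)=4, h(6)=10, h(7)=5, h(8)=2, h(9)=1, h(10)=2, h(11)=5, h(12)=10.
h(1) = 0, so (θ − 1) divides h(θ); h is reducible.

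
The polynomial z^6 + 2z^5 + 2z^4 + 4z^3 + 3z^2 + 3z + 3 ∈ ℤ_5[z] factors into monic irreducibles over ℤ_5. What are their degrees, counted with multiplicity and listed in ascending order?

Write g(z) = z^6 + 2z^5 + 2z^4 + 4z^3 + 3z^2 + 3z + 3.
Roots in ℤ_5: g(0) = 3; g(1) = 3; g(2) = 3; g(3) = 4; g(4) = 0 → root.
Linear factors from roots: (z + 1).
Complete factorization: g(z) = (z + 1)^2·(z^4 + z^2 + 2z + 3).
Factor degrees with multiplicity: 1 + 1 + 4 = 6.

1, 1, 4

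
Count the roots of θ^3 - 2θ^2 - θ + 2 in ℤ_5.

3

Write g(θ) = θ^3 - 2θ^2 - θ + 2.
Evaluate at each of the 5 elements of ℤ_5:
g(0) = 2; g(1) = 0 → root; g(2) = 0 → root; g(3) = 3; g(4) = 0 → root.
Roots: {1, 2, 4}.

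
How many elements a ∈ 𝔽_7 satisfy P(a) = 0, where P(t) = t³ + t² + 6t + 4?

1

Evaluate at each of the 7 elements of 𝔽_7:
P(0) = 4; P(1) = 5; P(2) = 0 → root; P(3) = 2; P(4) = 3; P(5) = 2; P(6) = 5.
Roots: {2}.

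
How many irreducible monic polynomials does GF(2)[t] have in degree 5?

6

x^(2^5) − x is the product of all monic irreducibles of degree dividing 5; Möbius inversion gives N = (1/5) Σ μ(5/d)·2^d.
Divisors of 5: 1, 5; μ(5/d) for each: -1, 1.
Σ = − 2^1 + 2^5 = 30.
N = 30/5 = 6.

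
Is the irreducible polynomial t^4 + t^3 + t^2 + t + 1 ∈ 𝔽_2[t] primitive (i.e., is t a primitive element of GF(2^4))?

No

Write f(t) = t^4 + t^3 + t^2 + t + 1.
|GF(2^4)^×| = 2^4 − 1 = 15. Prime factorization: 15 = 3·5.
f is primitive ⇔ t has order 15 in GF(2)[t]/(f), i.e. t^(15/q) ≠ 1 for each prime q | 15.
t^(5) mod f = 1
t^(3) mod f = t^3.
Since t^(5) = 1, the order of t divides 5 < 15; not primitive.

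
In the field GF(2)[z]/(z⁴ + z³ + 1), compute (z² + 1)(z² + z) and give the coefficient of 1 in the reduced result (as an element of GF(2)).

1

Multiply in GF(2)[z]: (z² + 1)·(z² + z) = z⁴ + z³ + z² + z.
Reduce using z⁴ ≡ z³ + 1 (mod z⁴ + z³ + 1).
Reduced: z² + z + 1.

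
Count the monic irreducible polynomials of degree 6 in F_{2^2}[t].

670

By the necklace-counting formula, N_4(6) = (1/6) Σ_{d|6} μ(6/d)·4^d.
Divisors of 6: 1, 2, 3, 6; μ(6/d) for each: 1, -1, -1, 1.
Σ = 4^1 − 4^2 − 4^3 + 4^6 = 4020.
N = 4020/6 = 670.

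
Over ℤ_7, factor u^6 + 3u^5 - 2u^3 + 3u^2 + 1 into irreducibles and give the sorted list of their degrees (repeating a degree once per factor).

Write g(u) = u^6 + 3u^5 - 2u^3 + 3u^2 + 1.
Complete factorization: g(u) = (u^6 + 3u^5 - 2u^3 + 3u^2 + 1).
Factor degrees with multiplicity: 6 = 6.

6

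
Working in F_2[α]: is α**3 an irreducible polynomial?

Write g(α) = α**3.
Check for roots in F_2: g(0) = 0 → root; g(1) = 1.
g(0) = 0, so (α) divides g(α); g is reducible.

No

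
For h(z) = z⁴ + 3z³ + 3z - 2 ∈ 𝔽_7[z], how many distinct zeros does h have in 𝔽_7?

1

Evaluate at each of the 7 elements of 𝔽_7:
h(0) = 5; h(1) = 5; h(2) = 2; h(3) = 1; h(4) = 3; h(5) = 5; h(6) = 0 → root.
Roots: {6}.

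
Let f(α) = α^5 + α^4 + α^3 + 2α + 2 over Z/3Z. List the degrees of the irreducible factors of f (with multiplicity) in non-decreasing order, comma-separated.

Roots in Z/3Z: f(0) = 2; f(1) = 1; f(2) = 2.
Complete factorization: f(α) = (α^2 + α + 2)·(α^3 + 2α + 1).
Factor degrees with multiplicity: 2 + 3 = 5.

2, 3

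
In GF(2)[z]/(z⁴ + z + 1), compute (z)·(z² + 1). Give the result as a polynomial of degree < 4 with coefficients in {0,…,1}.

z^3 + z

Multiply in GF(2)[z]: (z)·(z² + 1) = z³ + z.
Reduced: z³ + z.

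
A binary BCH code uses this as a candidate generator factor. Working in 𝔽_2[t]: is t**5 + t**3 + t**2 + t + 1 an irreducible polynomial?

Yes

Write m(t) = t**5 + t**3 + t**2 + t + 1.
Check for roots in 𝔽_2: m(0) = 1; m(1) = 1.
No roots, so no linear factors.
Monic irreducibles of degree 2 over GF(2): t**2 + t + 1.
None of them divide m (all give nonzero remainder).
No irreducible factor of degree ≤ 2 exists, so m is irreducible over GF(2).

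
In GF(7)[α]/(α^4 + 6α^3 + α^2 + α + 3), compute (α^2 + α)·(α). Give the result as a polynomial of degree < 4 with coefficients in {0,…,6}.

α^3 + α^2

Multiply in GF(7)[α]: (α^2 + α)·(α) = α^3 + α^2.
Reduced: α^3 + α^2.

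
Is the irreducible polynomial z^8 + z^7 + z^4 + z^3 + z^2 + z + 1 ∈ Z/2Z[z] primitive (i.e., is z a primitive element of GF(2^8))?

No

Write f(z) = z^8 + z^7 + z^4 + z^3 + z^2 + z + 1.
|GF(2^8)^×| = 2^8 − 1 = 255. Prime factorization: 255 = 3·5·17.
f is primitive ⇔ z has order 255 in GF(2)[z]/(f), i.e. z^(255/q) ≠ 1 for each prime q | 255.
z^(85) mod f = z^7 + z^6 + z^5 + z^4 + z^3 + z + 1.
z^(51) mod f = 1
z^(15) mod f = z^7 + z^6 + z^5 + z^4 + 1.
Since z^(51) = 1, the order of z divides 51 < 255; not primitive.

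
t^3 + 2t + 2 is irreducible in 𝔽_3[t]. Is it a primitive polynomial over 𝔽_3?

Write f(t) = t^3 + 2t + 2.
|GF(3^3)^×| = 3^3 − 1 = 26. Prime factorization: 26 = 2·13.
f is primitive ⇔ t has order 26 in GF(3)[t]/(f), i.e. t^(26/q) ≠ 1 for each prime q | 26.
t^(13) mod f = 1
t^(2) mod f = t^2.
Since t^(13) = 1, the order of t divides 13 < 26; not primitive.

No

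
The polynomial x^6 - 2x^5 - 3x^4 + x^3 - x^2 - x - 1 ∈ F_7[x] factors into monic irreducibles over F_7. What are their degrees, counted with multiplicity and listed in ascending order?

1, 1, 2, 2

Write f(x) = x^6 - 2x^5 - 3x^4 + x^3 - x^2 - x - 1.
Linear factors from roots: (x - 3), (x + 3).
Complete factorization: f(x) = (x + 3)·(x - 3)·(x^2 + x + 3)·(x^2 - 3x - 1).
Factor degrees with multiplicity: 1 + 1 + 2 + 2 = 6.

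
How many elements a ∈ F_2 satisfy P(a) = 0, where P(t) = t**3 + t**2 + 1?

Evaluate at each of the 2 elements of F_2:
P(0) = 1; P(1) = 1.
No element is a root.

0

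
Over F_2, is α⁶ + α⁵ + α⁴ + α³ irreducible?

No

Write h(α) = α⁶ + α⁵ + α⁴ + α³.
Check for roots in F_2: h(0) = 0 → root; h(1) = 0 → root.
h(0) = 0, so (α) divides h(α); h is reducible.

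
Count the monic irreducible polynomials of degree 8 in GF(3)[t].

810

By the necklace-counting formula, N_3(8) = (1/8) Σ_{d|8} μ(8/d)·3^d.
Divisors of 8: 1, 2, 4, 8; μ(8/d) for each: 0, 0, -1, 1.
Σ = − 3^4 + 3^8 = 6480.
N = 6480/8 = 810.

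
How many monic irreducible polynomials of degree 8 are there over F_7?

720300

The number of monic irreducibles of degree 8 over GF(7) is (1/8)·Σ_{d∣8} μ(8/d) 7^d.
Divisors of 8: 1, 2, 4, 8; μ(8/d) for each: 0, 0, -1, 1.
Σ = − 7^4 + 7^8 = 5762400.
N = 5762400/8 = 720300.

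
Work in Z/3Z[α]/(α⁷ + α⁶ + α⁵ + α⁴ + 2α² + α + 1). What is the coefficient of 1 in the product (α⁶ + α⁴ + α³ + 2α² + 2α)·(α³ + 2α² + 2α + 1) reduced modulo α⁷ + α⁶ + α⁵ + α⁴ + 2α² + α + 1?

Multiply in Z/3Z[α]: (α⁶ + α⁴ + α³ + 2α² + 2α)·(α³ + 2α² + 2α + 1) = α⁹ + 2α⁸ + α⁶ + 2α.
Reduce using α⁷ ≡ 2α⁶ + 2α⁵ + 2α⁴ + α² + 2α + 2 (mod α⁷ + α⁶ + α⁵ + α⁴ + 2α² + α + 1).
Reduced: α⁶ + α⁵ + 2α² + 2.

2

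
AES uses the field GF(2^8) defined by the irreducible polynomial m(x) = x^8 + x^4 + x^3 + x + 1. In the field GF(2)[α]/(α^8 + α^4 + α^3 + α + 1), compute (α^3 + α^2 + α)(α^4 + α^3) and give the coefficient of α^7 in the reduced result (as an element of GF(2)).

1

Multiply in GF(2)[α]: (α^3 + α^2 + α)·(α^4 + α^3) = α^7 + α^4.
Reduced: α^7 + α^4.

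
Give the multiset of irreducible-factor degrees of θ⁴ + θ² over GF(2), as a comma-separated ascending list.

Write f(θ) = θ⁴ + θ².
Roots in GF(2): f(0) = 0 → root; f(1) = 0 → root.
Linear factors from roots: (θ), (θ + 1).
Complete factorization: f(θ) = (θ)^2·(θ + 1)^2.
Factor degrees with multiplicity: 1 + 1 + 1 + 1 = 4.

1, 1, 1, 1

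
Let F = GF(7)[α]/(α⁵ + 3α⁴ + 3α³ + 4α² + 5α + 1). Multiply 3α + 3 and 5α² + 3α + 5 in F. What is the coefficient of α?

3

Multiply in GF(7)[α]: (3α + 3)·(5α² + 3α + 5) = α³ + 3α² + 3α + 1.
Reduced: α³ + 3α² + 3α + 1.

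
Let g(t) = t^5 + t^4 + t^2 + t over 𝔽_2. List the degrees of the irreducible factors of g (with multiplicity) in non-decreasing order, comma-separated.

1, 1, 1, 2

Roots in 𝔽_2: g(0) = 0 → root; g(1) = 0 → root.
Linear factors from roots: (t), (t + 1).
Complete factorization: g(t) = (t)·(t + 1)^2·(t^2 + t + 1).
Factor degrees with multiplicity: 1 + 1 + 1 + 2 = 5.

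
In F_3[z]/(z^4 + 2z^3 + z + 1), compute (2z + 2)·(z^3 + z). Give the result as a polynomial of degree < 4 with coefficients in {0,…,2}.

Multiply in F_3[z]: (2z + 2)·(z^3 + z) = 2z^4 + 2z^3 + 2z^2 + 2z.
Reduce using z^4 ≡ z^3 + 2z + 2 (mod z^4 + 2z^3 + z + 1).
Reduced: z^3 + 2z^2 + 1.

z^3 + 2z^2 + 1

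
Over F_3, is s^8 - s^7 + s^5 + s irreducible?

No

Write g(s) = s^8 - s^7 + s^5 + s.
Check for roots in F_3: g(0) = 0 → root; g(1) = 2; g(2) = 0 → root.
g(0) = 0, so (s) divides g(s); g is reducible.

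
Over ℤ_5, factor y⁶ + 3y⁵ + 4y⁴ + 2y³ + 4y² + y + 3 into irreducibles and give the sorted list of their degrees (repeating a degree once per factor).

6

Write f(y) = y⁶ + 3y⁵ + 4y⁴ + 2y³ + 4y² + y + 3.
Roots in ℤ_5: f(0) = 3; f(1) = 3; f(2) = 1; f(3) = 3; f(4) = 1.
Complete factorization: f(y) = (y⁶ + 3y⁵ + 4y⁴ + 2y³ + 4y² + y + 3).
Factor degrees with multiplicity: 6 = 6.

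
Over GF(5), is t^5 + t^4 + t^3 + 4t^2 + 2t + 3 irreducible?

Write f(t) = t^5 + t^4 + t^3 + 4t^2 + 2t + 3.
Check for roots in GF(5): f(0) = 3; f(1) = 2; f(2) = 4; f(3) = 1; f(4) = 4.
No roots, so no linear factors.
Degree-2 irreducible divisors: test the 10 monic irreducibles of degree 2 over GF(5).
None of them divide f (all give nonzero remainder).
No irreducible factor of degree ≤ 2 exists, so f is irreducible over GF(5).

Yes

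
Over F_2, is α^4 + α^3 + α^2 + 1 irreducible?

Write h(α) = α^4 + α^3 + α^2 + 1.
Check for roots in F_2: h(0) = 1; h(1) = 0 → root.
h(1) = 0, so (α − 1) divides h(α); h is reducible.

No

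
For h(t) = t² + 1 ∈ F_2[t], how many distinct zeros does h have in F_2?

Evaluate at each of the 2 elements of F_2:
h(0) = 1; h(1) = 0 → root.
Roots: {1}.

1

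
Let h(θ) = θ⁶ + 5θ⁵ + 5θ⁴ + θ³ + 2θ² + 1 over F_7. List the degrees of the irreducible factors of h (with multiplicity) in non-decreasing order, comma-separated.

6

Complete factorization: h(θ) = (θ⁶ + 5θ⁵ + 5θ⁴ + θ³ + 2θ² + 1).
Factor degrees with multiplicity: 6 = 6.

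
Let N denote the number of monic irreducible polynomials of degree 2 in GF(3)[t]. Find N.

3

x^(3^2) − x is the product of all monic irreducibles of degree dividing 2; Möbius inversion gives N = (1/2) Σ μ(2/d)·3^d.
Divisors of 2: 1, 2; μ(2/d) for each: -1, 1.
Σ = − 3^1 + 3^2 = 6.
N = 6/2 = 3.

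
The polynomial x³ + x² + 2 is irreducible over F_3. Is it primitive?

No

Write f(x) = x³ + x² + 2.
|GF(3^3)^×| = 3^3 − 1 = 26. Prime factorization: 26 = 2·13.
f is primitive ⇔ x has order 26 in GF(3)[x]/(f), i.e. x^(26/q) ≠ 1 for each prime q | 26.
x^(13) mod f = 1
x^(2) mod f = x².
Since x^(13) = 1, the order of x divides 13 < 26; not primitive.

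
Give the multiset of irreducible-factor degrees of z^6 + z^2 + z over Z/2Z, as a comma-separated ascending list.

Write h(z) = z^6 + z^2 + z.
Roots in Z/2Z: h(0) = 0 → root; h(1) = 1.
Linear factors from roots: (z).
Complete factorization: h(z) = (z)·(z^2 + z + 1)·(z^3 + z^2 + 1).
Factor degrees with multiplicity: 1 + 2 + 3 = 6.

1, 2, 3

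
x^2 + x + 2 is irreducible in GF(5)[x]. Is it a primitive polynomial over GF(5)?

Yes

Write f(x) = x^2 + x + 2.
|GF(5^2)^×| = 5^2 − 1 = 24. Prime factorization: 24 = 2^3·3.
f is primitive ⇔ x has order 24 in GF(5)[x]/(f), i.e. x^(24/q) ≠ 1 for each prime q | 24.
x^(12) mod f = 4.
x^(8) mod f = 3x + 1.
None equal 1, so x has full order 24; f is primitive.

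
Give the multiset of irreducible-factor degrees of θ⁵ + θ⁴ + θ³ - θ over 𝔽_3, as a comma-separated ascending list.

1, 1, 1, 2

Write f(θ) = θ⁵ + θ⁴ + θ³ - θ.
Roots in 𝔽_3: f(0) = 0 → root; f(1) = 2; f(2) = 0 → root.
Linear factors from roots: (θ), (θ + 1).
Complete factorization: f(θ) = (θ)·(θ + 1)^2·(θ² - θ - 1).
Factor degrees with multiplicity: 1 + 1 + 1 + 2 = 5.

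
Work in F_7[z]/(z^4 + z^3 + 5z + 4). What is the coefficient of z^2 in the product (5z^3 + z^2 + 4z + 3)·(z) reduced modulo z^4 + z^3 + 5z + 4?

4

Multiply in F_7[z]: (5z^3 + z^2 + 4z + 3)·(z) = 5z^4 + z^3 + 4z^2 + 3z.
Reduce using z^4 ≡ 6z^3 + 2z + 3 (mod z^4 + z^3 + 5z + 4).
Reduced: 3z^3 + 4z^2 + 6z + 1.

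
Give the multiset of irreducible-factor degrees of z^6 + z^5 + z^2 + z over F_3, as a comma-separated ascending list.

1, 1, 2, 2

Write f(z) = z^6 + z^5 + z^2 + z.
Roots in F_3: f(0) = 0 → root; f(1) = 1; f(2) = 0 → root.
Linear factors from roots: (z), (z + 1).
Complete factorization: f(z) = (z)·(z + 1)·(z^2 + z + 2)·(z^2 + 2z + 2).
Factor degrees with multiplicity: 1 + 1 + 2 + 2 = 6.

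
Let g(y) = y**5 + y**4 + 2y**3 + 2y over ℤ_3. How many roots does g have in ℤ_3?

2

Evaluate at each of the 3 elements of ℤ_3:
g(0) = 0 → root; g(1) = 0 → root; g(2) = 2.
Roots: {0, 1}.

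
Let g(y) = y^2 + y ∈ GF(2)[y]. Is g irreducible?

No

Check for roots in GF(2): g(0) = 0 → root; g(1) = 0 → root.
g(0) = 0, so (y) divides g(y); g is reducible.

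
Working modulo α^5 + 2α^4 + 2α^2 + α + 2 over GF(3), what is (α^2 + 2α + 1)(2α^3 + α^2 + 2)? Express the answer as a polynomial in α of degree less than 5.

α^4 + α^3 + 2α^2 + 2α + 1

Multiply in GF(3)[α]: (α^2 + 2α + 1)·(2α^3 + α^2 + 2) = 2α^5 + 2α^4 + α^3 + α + 2.
Reduce using α^5 ≡ α^4 + α^2 + 2α + 1 (mod α^5 + 2α^4 + 2α^2 + α + 2).
Reduced: α^4 + α^3 + 2α^2 + 2α + 1.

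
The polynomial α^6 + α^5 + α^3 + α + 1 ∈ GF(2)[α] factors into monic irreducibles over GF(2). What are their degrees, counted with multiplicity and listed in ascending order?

Write h(α) = α^6 + α^5 + α^3 + α + 1.
Roots in GF(2): h(0) = 1; h(1) = 1.
Complete factorization: h(α) = (α^2 + α + 1)^3.
Factor degrees with multiplicity: 2 + 2 + 2 = 6.

2, 2, 2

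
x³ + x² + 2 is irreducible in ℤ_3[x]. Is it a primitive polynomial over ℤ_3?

Write f(x) = x³ + x² + 2.
|GF(3^3)^×| = 3^3 − 1 = 26. Prime factorization: 26 = 2·13.
f is primitive ⇔ x has order 26 in GF(3)[x]/(f), i.e. x^(26/q) ≠ 1 for each prime q | 26.
x^(13) mod f = 1
x^(2) mod f = x².
Since x^(13) = 1, the order of x divides 13 < 26; not primitive.

No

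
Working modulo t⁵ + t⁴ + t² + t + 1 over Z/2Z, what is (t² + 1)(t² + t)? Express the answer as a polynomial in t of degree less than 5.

Multiply in Z/2Z[t]: (t² + 1)·(t² + t) = t⁴ + t³ + t² + t.
Reduced: t⁴ + t³ + t² + t.

t^4 + t^3 + t^2 + t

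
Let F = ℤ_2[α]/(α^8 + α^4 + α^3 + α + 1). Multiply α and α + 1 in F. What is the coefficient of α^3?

0

Multiply in ℤ_2[α]: (α)·(α + 1) = α^2 + α.
Reduced: α^2 + α.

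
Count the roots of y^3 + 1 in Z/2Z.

Write f(y) = y^3 + 1.
Evaluate at each of the 2 elements of Z/2Z:
f(0) = 1; f(1) = 0 → root.
Roots: {1}.

1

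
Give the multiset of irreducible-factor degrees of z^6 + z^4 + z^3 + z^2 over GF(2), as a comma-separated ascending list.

Write g(z) = z^6 + z^4 + z^3 + z^2.
Roots in GF(2): g(0) = 0 → root; g(1) = 0 → root.
Linear factors from roots: (z), (z + 1).
Complete factorization: g(z) = (z + 1)·(z)^2·(z^3 + z^2 + 1).
Factor degrees with multiplicity: 1 + 1 + 1 + 3 = 6.

1, 1, 1, 3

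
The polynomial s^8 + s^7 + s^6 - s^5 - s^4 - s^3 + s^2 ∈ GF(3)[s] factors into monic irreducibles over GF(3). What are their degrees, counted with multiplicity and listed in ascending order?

1, 1, 1, 2, 3

Write g(s) = s^8 + s^7 + s^6 - s^5 - s^4 - s^3 + s^2.
Roots in GF(3): g(0) = 0 → root; g(1) = 1; g(2) = 0 → root.
Linear factors from roots: (s), (s + 1).
Complete factorization: g(s) = (s + 1)·(s)^2·(s^2 - s - 1)·(s^3 + s^2 - 1).
Factor degrees with multiplicity: 1 + 1 + 1 + 2 + 3 = 8.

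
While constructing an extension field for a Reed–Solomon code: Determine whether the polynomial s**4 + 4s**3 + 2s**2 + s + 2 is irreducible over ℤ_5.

Write g(s) = s**4 + 4s**3 + 2s**2 + s + 2.
Check for roots in ℤ_5: g(0) = 2; g(1) = 0 → root; g(2) = 0 → root; g(3) = 2; g(4) = 0 → root.
g(1) = 0, so (s − 1) divides g(s); g is reducible.

No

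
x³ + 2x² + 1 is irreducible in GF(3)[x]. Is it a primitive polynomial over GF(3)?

Yes

Write f(x) = x³ + 2x² + 1.
|GF(3^3)^×| = 3^3 − 1 = 26. Prime factorization: 26 = 2·13.
f is primitive ⇔ x has order 26 in GF(3)[x]/(f), i.e. x^(26/q) ≠ 1 for each prime q | 26.
x^(13) mod f = 2.
x^(2) mod f = x².
None equal 1, so x has full order 26; f is primitive.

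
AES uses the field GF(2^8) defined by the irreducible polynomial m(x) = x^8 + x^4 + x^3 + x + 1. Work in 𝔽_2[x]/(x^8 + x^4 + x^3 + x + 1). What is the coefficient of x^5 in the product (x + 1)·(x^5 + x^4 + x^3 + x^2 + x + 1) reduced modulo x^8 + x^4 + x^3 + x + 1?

0

Multiply in 𝔽_2[x]: (x + 1)·(x^5 + x^4 + x^3 + x^2 + x + 1) = x^6 + 1.
Reduced: x^6 + 1.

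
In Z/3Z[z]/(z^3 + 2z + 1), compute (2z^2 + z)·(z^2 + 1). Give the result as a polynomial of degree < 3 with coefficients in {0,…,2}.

Multiply in Z/3Z[z]: (2z^2 + z)·(z^2 + 1) = 2z^4 + z^3 + 2z^2 + z.
Reduce using z^3 ≡ z + 2 (mod z^3 + 2z + 1).
Reduced: z^2 + 2.

z^2 + 2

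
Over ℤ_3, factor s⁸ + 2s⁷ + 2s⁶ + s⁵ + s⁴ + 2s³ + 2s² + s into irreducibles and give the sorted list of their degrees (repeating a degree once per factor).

Write g(s) = s⁸ + 2s⁷ + 2s⁶ + s⁵ + s⁴ + 2s³ + 2s² + s.
Roots in ℤ_3: g(0) = 0 → root; g(1) = 0 → root; g(2) = 0 → root.
Linear factors from roots: (s), (s + 2), (s + 1).
Complete factorization: g(s) = (s)·(s + 1)·(s + 2)^2·(s² + s + 2)·(s² + 2s + 2).
Factor degrees with multiplicity: 1 + 1 + 1 + 1 + 2 + 2 = 8.

1, 1, 1, 1, 2, 2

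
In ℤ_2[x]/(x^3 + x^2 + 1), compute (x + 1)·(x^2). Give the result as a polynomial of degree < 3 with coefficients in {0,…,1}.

1

Multiply in ℤ_2[x]: (x + 1)·(x^2) = x^3 + x^2.
Reduce using x^3 ≡ x^2 + 1 (mod x^3 + x^2 + 1).
Reduced: 1.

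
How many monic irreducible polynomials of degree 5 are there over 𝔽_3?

48

x^(3^5) − x is the product of all monic irreducibles of degree dividing 5; Möbius inversion gives N = (1/5) Σ μ(5/d)·3^d.
Divisors of 5: 1, 5; μ(5/d) for each: -1, 1.
Σ = − 3^1 + 3^5 = 240.
N = 240/5 = 48.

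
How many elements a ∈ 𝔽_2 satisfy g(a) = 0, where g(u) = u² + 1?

1

Evaluate at each of the 2 elements of 𝔽_2:
g(0) = 1; g(1) = 0 → root.
Roots: {1}.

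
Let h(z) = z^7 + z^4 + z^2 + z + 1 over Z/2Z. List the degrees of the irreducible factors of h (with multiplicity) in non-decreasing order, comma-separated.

Roots in Z/2Z: h(0) = 1; h(1) = 1.
Complete factorization: h(z) = (z^2 + z + 1)^2·(z^3 + z + 1).
Factor degrees with multiplicity: 2 + 2 + 3 = 7.

2, 2, 3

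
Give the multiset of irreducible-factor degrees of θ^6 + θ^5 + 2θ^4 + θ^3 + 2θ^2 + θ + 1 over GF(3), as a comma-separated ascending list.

1, 1, 1, 1, 1, 1

Write f(θ) = θ^6 + θ^5 + 2θ^4 + θ^3 + 2θ^2 + θ + 1.
Roots in GF(3): f(0) = 1; f(1) = 0 → root; f(2) = 0 → root.
Linear factors from roots: (θ + 2), (θ + 1).
Complete factorization: f(θ) = (θ + 1)^2·(θ + 2)^4.
Factor degrees with multiplicity: 1 + 1 + 1 + 1 + 1 + 1 = 6.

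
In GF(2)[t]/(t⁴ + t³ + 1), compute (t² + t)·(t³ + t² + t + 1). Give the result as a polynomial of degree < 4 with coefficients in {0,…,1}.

Multiply in GF(2)[t]: (t² + t)·(t³ + t² + t + 1) = t⁵ + t.
Reduce using t⁴ ≡ t³ + 1 (mod t⁴ + t³ + 1).
Reduced: t³ + 1.

t^3 + 1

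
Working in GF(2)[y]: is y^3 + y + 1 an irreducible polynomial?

Write f(y) = y^3 + y + 1.
Check for roots in GF(2): f(0) = 1; f(1) = 1.
No roots. A degree-3 polynomial over a field with no linear factor is irreducible.

Yes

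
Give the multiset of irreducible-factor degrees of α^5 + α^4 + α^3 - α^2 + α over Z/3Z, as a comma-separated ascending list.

Write g(α) = α^5 + α^4 + α^3 - α^2 + α.
Roots in Z/3Z: g(0) = 0 → root; g(1) = 0 → root; g(2) = 0 → root.
Linear factors from roots: (α), (α - 1), (α + 1).
Complete factorization: g(α) = (α)·(α + 1)·(α - 1)·(α^2 + α - 1).
Factor degrees with multiplicity: 1 + 1 + 1 + 2 = 5.

1, 1, 1, 2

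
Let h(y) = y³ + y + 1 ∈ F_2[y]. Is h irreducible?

Check for roots in F_2: h(0) = 1; h(1) = 1.
No roots. A degree-3 polynomial over a field with no linear factor is irreducible.

Yes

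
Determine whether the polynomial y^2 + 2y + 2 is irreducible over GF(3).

Yes

Write g(y) = y^2 + 2y + 2.
Check for roots in GF(3): g(0) = 2; g(1) = 2; g(2) = 1.
No roots. A degree-2 polynomial over a field with no linear factor is irreducible.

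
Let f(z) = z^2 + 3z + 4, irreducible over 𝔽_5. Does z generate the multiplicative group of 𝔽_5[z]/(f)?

|GF(5^2)^×| = 5^2 − 1 = 24. Prime factorization: 24 = 2^3·3.
f is primitive ⇔ z has order 24 in GF(5)[z]/(f), i.e. z^(24/q) ≠ 1 for each prime q | 24.
z^(12) mod f = 1
z^(8) mod f = 3z + 4.
Since z^(12) = 1, the order of z divides 12 < 24; not primitive.

No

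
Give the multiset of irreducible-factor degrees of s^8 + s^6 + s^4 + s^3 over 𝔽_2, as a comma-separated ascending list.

1, 1, 1, 1, 4

Write f(s) = s^8 + s^6 + s^4 + s^3.
Roots in 𝔽_2: f(0) = 0 → root; f(1) = 0 → root.
Linear factors from roots: (s), (s + 1).
Complete factorization: f(s) = (s + 1)·(s)^3·(s^4 + s^3 + 1).
Factor degrees with multiplicity: 1 + 1 + 1 + 1 + 4 = 8.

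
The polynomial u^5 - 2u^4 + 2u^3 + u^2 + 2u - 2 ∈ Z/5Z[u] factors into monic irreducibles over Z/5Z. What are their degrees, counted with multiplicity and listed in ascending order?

5

Write h(u) = u^5 - 2u^4 + 2u^3 + u^2 + 2u - 2.
Roots in Z/5Z: h(0) = 3; h(1) = 2; h(2) = 2; h(3) = 3; h(4) = 2.
Complete factorization: h(u) = (u^5 - 2u^4 + 2u^3 + u^2 + 2u - 2).
Factor degrees with multiplicity: 5 = 5.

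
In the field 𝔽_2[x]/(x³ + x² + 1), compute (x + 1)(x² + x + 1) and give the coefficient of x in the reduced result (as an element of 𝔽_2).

Multiply in 𝔽_2[x]: (x + 1)·(x² + x + 1) = x³ + 1.
Reduce using x³ ≡ x² + 1 (mod x³ + x² + 1).
Reduced: x².

0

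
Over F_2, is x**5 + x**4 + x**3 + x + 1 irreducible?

Yes

Write f(x) = x**5 + x**4 + x**3 + x + 1.
Check for roots in F_2: f(0) = 1; f(1) = 1.
No roots, so no linear factors.
Monic irreducibles of degree 2 over GF(2): x**2 + x + 1.
None of them divide f (all give nonzero remainder).
No irreducible factor of degree ≤ 2 exists, so f is irreducible over GF(2).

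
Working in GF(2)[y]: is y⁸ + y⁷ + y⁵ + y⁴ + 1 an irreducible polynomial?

Yes

Write m(y) = y⁸ + y⁷ + y⁵ + y⁴ + 1.
Check for roots in GF(2): m(0) = 1; m(1) = 1.
No roots, so no linear factors.
Monic irreducibles of degree 2 over GF(2): y² + y + 1.
None of them divide m (all give nonzero remainder).
Monic irreducibles of degree 3 over GF(2): y³ + y + 1, y³ + y² + 1.
None of them divide m (all give nonzero remainder).
Monic irreducibles of degree 4 over GF(2): y⁴ + y + 1, y⁴ + y³ + 1, y⁴ + y³ + y² + y + 1.
None of them divide m (all give nonzero remainder).
No irreducible factor of degree ≤ 4 exists, so m is irreducible over GF(2).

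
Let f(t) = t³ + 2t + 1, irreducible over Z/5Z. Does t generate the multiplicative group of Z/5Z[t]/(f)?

|GF(5^3)^×| = 5^3 − 1 = 124. Prime factorization: 124 = 2^2·31.
f is primitive ⇔ t has order 124 in GF(5)[t]/(f), i.e. t^(124/q) ≠ 1 for each prime q | 124.
t^(62) mod f = 1
t^(4) mod f = 3t² + 4t.
Since t^(62) = 1, the order of t divides 62 < 124; not primitive.

No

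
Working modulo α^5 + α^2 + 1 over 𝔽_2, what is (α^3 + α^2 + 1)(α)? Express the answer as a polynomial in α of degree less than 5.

Multiply in 𝔽_2[α]: (α^3 + α^2 + 1)·(α) = α^4 + α^3 + α.
Reduced: α^4 + α^3 + α.

α^4 + α^3 + α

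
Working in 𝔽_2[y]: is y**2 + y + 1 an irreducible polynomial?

Write P(y) = y**2 + y + 1.
Check for roots in 𝔽_2: P(0) = 1; P(1) = 1.
No roots. A degree-2 polynomial over a field with no linear factor is irreducible.

Yes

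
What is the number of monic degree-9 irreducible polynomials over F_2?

By the necklace-counting formula, N_2(9) = (1/9) Σ_{d|9} μ(9/d)·2^d.
Divisors of 9: 1, 3, 9; μ(9/d) for each: 0, -1, 1.
Σ = − 2^3 + 2^9 = 504.
N = 504/9 = 56.

56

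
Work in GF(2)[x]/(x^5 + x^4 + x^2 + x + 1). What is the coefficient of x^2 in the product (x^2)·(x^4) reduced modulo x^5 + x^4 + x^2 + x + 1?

0

Multiply in GF(2)[x]: (x^2)·(x^4) = x^6.
Reduce using x^5 ≡ x^4 + x^2 + x + 1 (mod x^5 + x^4 + x^2 + x + 1).
Reduced: x^4 + x^3 + 1.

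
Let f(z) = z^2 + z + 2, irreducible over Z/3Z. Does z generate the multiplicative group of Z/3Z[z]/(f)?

|GF(3^2)^×| = 3^2 − 1 = 8. Prime factorization: 8 = 2^3.
f is primitive ⇔ z has order 8 in GF(3)[z]/(f), i.e. z^(8/q) ≠ 1 for each prime q | 8.
z^(4) mod f = 2.
None equal 1, so z has full order 8; f is primitive.

Yes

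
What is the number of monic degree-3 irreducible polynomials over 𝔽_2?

2

The number of monic irreducibles of degree 3 over GF(2) is (1/3)·Σ_{d∣3} μ(3/d) 2^d.
Divisors of 3: 1, 3; μ(3/d) for each: -1, 1.
Σ = − 2^1 + 2^3 = 6.
N = 6/3 = 2.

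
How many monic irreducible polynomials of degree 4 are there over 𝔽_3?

18

The number of monic irreducibles of degree 4 over GF(3) is (1/4)·Σ_{d∣4} μ(4/d) 3^d.
Divisors of 4: 1, 2, 4; μ(4/d) for each: 0, -1, 1.
Σ = − 3^2 + 3^4 = 72.
N = 72/4 = 18.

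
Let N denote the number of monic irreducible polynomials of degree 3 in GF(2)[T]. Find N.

Gauss's count: N_{2}(3) = (1/3) Σ_{d|3} μ(3/d)·2^d.
Divisors of 3: 1, 3; μ(3/d) for each: -1, 1.
Σ = − 2^1 + 2^3 = 6.
N = 6/3 = 2.

2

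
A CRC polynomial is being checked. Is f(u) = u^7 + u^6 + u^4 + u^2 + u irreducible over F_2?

No

Check for roots in F_2: f(0) = 0 → root; f(1) = 1.
f(0) = 0, so (u) divides f(u); f is reducible.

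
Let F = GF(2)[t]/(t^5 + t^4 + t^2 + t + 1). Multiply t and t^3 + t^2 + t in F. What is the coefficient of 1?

0

Multiply in GF(2)[t]: (t)·(t^3 + t^2 + t) = t^4 + t^3 + t^2.
Reduced: t^4 + t^3 + t^2.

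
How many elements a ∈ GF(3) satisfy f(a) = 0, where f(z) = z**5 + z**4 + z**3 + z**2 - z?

Evaluate at each of the 3 elements of GF(3):
f(0) = 0 → root; f(1) = 0 → root; f(2) = 1.
Roots: {0, 1}.

2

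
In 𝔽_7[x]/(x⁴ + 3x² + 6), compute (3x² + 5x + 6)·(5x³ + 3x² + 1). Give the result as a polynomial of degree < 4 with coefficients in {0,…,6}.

Multiply in 𝔽_7[x]: (3x² + 5x + 6)·(5x³ + 3x² + 1) = x⁵ + 6x⁴ + 3x³ + 5x + 6.
Reduce using x⁴ ≡ 4x² + 1 (mod x⁴ + 3x² + 6).
Reduced: 3x² + 6x + 5.

3x^2 + 6x + 5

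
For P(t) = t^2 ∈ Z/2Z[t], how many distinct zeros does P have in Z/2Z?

1

Evaluate at each of the 2 elements of Z/2Z:
P(0) = 0 → root; P(1) = 1.
Roots: {0}.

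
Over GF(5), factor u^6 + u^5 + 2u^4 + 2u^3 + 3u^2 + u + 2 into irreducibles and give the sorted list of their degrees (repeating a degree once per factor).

Write f(u) = u^6 + u^5 + 2u^4 + 2u^3 + 3u^2 + u + 2.
Roots in GF(5): f(0) = 2; f(1) = 2; f(2) = 0 → root; f(3) = 0 → root; f(4) = 4.
Linear factors from roots: (u + 3), (u + 2).
Complete factorization: f(u) = (u + 2)·(u + 3)·(u^2 + 3u + 3)·(u^2 + 3u + 4).
Factor degrees with multiplicity: 1 + 1 + 2 + 2 = 6.

1, 1, 2, 2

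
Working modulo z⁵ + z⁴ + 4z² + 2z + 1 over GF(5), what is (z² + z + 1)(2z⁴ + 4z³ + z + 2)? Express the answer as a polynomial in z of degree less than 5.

Multiply in GF(5)[z]: (z² + z + 1)·(2z⁴ + 4z³ + z + 2) = 2z⁶ + z⁵ + z⁴ + 3z² + 3z + 2.
Reduce using z⁵ ≡ 4z⁴ + z² + 3z + 4 (mod z⁵ + z⁴ + 4z² + 2z + 1).
Reduced: 2z⁴ + 2z³ + 3z² + 3z + 3.

2z^4 + 2z^3 + 3z^2 + 3z + 3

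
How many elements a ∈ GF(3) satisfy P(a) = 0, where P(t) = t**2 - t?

2

Evaluate at each of the 3 elements of GF(3):
P(0) = 0 → root; P(1) = 0 → root; P(2) = 2.
Roots: {0, 1}.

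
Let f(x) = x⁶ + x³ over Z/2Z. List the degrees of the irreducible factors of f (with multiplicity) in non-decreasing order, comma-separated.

1, 1, 1, 1, 2

Roots in Z/2Z: f(0) = 0 → root; f(1) = 0 → root.
Linear factors from roots: (x), (x + 1).
Complete factorization: f(x) = (x + 1)·(x)^3·(x² + x + 1).
Factor degrees with multiplicity: 1 + 1 + 1 + 1 + 2 = 6.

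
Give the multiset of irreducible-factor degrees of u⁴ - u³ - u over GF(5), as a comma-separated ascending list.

1, 3

Write g(u) = u⁴ - u³ - u.
Roots in GF(5): g(0) = 0 → root; g(1) = 4; g(2) = 1; g(3) = 1; g(4) = 3.
Linear factors from roots: (u).
Complete factorization: g(u) = (u)·(u³ - u² - 1).
Factor degrees with multiplicity: 1 + 3 = 4.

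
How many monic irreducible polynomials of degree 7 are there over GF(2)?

18

x^(2^7) − x is the product of all monic irreducibles of degree dividing 7; Möbius inversion gives N = (1/7) Σ μ(7/d)·2^d.
Divisors of 7: 1, 7; μ(7/d) for each: -1, 1.
Σ = − 2^1 + 2^7 = 126.
N = 126/7 = 18.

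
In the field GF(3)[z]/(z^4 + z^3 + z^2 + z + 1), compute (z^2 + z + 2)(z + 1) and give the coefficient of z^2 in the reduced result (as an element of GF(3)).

2

Multiply in GF(3)[z]: (z^2 + z + 2)·(z + 1) = z^3 + 2z^2 + 2.
Reduced: z^3 + 2z^2 + 2.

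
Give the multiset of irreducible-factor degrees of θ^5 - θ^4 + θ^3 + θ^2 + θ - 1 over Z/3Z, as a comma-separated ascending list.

Write h(θ) = θ^5 - θ^4 + θ^3 + θ^2 + θ - 1.
Roots in Z/3Z: h(0) = 2; h(1) = 2; h(2) = 2.
Complete factorization: h(θ) = (θ^5 - θ^4 + θ^3 + θ^2 + θ - 1).
Factor degrees with multiplicity: 5 = 5.

5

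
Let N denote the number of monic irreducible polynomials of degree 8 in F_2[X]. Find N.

30

The number of monic irreducibles of degree 8 over GF(2) is (1/8)·Σ_{d∣8} μ(8/d) 2^d.
Divisors of 8: 1, 2, 4, 8; μ(8/d) for each: 0, 0, -1, 1.
Σ = − 2^4 + 2^8 = 240.
N = 240/8 = 30.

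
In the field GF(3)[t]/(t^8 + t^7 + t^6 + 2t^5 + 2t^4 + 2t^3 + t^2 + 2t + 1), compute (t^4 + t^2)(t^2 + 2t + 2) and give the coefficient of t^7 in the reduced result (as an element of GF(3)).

0

Multiply in GF(3)[t]: (t^4 + t^2)·(t^2 + 2t + 2) = t^6 + 2t^5 + 2t^3 + 2t^2.
Reduced: t^6 + 2t^5 + 2t^3 + 2t^2.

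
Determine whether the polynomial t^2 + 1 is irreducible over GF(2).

No

Write m(t) = t^2 + 1.
Check for roots in GF(2): m(0) = 1; m(1) = 0 → root.
m(1) = 0, so (t − 1) divides m(t); m is reducible.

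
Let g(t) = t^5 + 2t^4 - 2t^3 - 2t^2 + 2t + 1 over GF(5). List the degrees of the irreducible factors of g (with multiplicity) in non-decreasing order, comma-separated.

1, 1, 1, 2

Roots in GF(5): g(0) = 1; g(1) = 2; g(2) = 0 → root; g(3) = 0 → root; g(4) = 0 → root.
Linear factors from roots: (t - 2), (t + 2), (t + 1).
Complete factorization: g(t) = (t + 1)·(t + 2)·(t - 2)·(t^2 + t + 1).
Factor degrees with multiplicity: 1 + 1 + 1 + 2 = 5.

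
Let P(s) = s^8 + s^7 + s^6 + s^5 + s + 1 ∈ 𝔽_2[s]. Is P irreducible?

Check for roots in 𝔽_2: P(0) = 1; P(1) = 0 → root.
P(1) = 0, so (s − 1) divides P(s); P is reducible.

No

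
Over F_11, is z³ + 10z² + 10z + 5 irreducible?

Yes

Write g(z) = z³ + 10z² + 10z + 5.
Check each element of F_11 for a root: g(0)=5, g(1)=4, g(2)=7, g(3)=9, g(4)=5, g(5)=1, g(6)=3, g(7)=6, g(8)=5, g(9)=6, g(10)=4.
No roots. A degree-3 polynomial over a field with no linear factor is irreducible.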